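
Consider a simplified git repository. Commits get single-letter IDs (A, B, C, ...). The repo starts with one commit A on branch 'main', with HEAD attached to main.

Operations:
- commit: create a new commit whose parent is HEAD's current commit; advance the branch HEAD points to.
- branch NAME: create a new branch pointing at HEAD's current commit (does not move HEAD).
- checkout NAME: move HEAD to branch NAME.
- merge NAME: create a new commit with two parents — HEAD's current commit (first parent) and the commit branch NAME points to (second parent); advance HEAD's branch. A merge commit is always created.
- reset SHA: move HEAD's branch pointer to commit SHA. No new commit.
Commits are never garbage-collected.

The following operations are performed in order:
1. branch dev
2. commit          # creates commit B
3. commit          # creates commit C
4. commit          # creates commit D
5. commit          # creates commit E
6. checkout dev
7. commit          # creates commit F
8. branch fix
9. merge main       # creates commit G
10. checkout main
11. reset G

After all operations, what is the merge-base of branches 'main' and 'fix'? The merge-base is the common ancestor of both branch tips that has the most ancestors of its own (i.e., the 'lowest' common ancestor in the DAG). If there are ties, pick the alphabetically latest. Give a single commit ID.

After op 1 (branch): HEAD=main@A [dev=A main=A]
After op 2 (commit): HEAD=main@B [dev=A main=B]
After op 3 (commit): HEAD=main@C [dev=A main=C]
After op 4 (commit): HEAD=main@D [dev=A main=D]
After op 5 (commit): HEAD=main@E [dev=A main=E]
After op 6 (checkout): HEAD=dev@A [dev=A main=E]
After op 7 (commit): HEAD=dev@F [dev=F main=E]
After op 8 (branch): HEAD=dev@F [dev=F fix=F main=E]
After op 9 (merge): HEAD=dev@G [dev=G fix=F main=E]
After op 10 (checkout): HEAD=main@E [dev=G fix=F main=E]
After op 11 (reset): HEAD=main@G [dev=G fix=F main=G]
ancestors(main=G): ['A', 'B', 'C', 'D', 'E', 'F', 'G']
ancestors(fix=F): ['A', 'F']
common: ['A', 'F']

Answer: F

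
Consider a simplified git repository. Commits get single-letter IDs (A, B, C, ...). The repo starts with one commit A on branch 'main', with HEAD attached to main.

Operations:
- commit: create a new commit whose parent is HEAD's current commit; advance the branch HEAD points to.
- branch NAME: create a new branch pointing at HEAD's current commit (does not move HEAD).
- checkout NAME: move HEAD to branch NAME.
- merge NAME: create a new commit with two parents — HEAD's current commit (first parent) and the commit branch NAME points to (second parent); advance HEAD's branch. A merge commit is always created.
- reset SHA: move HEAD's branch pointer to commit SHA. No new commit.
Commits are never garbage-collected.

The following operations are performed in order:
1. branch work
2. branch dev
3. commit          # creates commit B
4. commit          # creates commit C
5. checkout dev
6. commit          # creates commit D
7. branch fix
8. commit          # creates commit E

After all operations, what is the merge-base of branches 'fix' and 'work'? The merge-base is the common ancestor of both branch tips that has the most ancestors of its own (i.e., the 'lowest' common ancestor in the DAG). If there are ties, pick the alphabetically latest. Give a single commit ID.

After op 1 (branch): HEAD=main@A [main=A work=A]
After op 2 (branch): HEAD=main@A [dev=A main=A work=A]
After op 3 (commit): HEAD=main@B [dev=A main=B work=A]
After op 4 (commit): HEAD=main@C [dev=A main=C work=A]
After op 5 (checkout): HEAD=dev@A [dev=A main=C work=A]
After op 6 (commit): HEAD=dev@D [dev=D main=C work=A]
After op 7 (branch): HEAD=dev@D [dev=D fix=D main=C work=A]
After op 8 (commit): HEAD=dev@E [dev=E fix=D main=C work=A]
ancestors(fix=D): ['A', 'D']
ancestors(work=A): ['A']
common: ['A']

Answer: A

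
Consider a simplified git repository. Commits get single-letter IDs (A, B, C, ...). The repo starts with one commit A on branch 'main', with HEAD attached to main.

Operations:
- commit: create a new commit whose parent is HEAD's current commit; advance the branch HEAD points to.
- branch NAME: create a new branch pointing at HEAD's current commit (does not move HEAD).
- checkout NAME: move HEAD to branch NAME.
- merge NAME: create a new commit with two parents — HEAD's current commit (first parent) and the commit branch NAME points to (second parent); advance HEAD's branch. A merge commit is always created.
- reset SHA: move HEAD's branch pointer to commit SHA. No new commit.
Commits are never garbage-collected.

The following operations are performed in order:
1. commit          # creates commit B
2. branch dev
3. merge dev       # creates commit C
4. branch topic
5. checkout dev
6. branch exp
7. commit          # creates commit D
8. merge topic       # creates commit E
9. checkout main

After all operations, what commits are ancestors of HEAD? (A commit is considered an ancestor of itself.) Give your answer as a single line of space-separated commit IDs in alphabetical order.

After op 1 (commit): HEAD=main@B [main=B]
After op 2 (branch): HEAD=main@B [dev=B main=B]
After op 3 (merge): HEAD=main@C [dev=B main=C]
After op 4 (branch): HEAD=main@C [dev=B main=C topic=C]
After op 5 (checkout): HEAD=dev@B [dev=B main=C topic=C]
After op 6 (branch): HEAD=dev@B [dev=B exp=B main=C topic=C]
After op 7 (commit): HEAD=dev@D [dev=D exp=B main=C topic=C]
After op 8 (merge): HEAD=dev@E [dev=E exp=B main=C topic=C]
After op 9 (checkout): HEAD=main@C [dev=E exp=B main=C topic=C]

Answer: A B C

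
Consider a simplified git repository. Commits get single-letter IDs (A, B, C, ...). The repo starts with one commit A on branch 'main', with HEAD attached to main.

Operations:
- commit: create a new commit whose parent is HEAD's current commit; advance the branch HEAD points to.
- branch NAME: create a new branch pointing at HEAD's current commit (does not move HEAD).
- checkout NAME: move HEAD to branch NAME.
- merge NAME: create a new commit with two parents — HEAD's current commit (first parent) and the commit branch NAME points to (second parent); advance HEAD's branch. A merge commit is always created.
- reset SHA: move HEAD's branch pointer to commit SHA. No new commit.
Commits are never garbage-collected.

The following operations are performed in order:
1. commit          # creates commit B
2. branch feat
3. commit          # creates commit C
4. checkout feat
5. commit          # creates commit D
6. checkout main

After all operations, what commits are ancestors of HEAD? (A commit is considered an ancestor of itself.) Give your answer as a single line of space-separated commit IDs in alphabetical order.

Answer: A B C

Derivation:
After op 1 (commit): HEAD=main@B [main=B]
After op 2 (branch): HEAD=main@B [feat=B main=B]
After op 3 (commit): HEAD=main@C [feat=B main=C]
After op 4 (checkout): HEAD=feat@B [feat=B main=C]
After op 5 (commit): HEAD=feat@D [feat=D main=C]
After op 6 (checkout): HEAD=main@C [feat=D main=C]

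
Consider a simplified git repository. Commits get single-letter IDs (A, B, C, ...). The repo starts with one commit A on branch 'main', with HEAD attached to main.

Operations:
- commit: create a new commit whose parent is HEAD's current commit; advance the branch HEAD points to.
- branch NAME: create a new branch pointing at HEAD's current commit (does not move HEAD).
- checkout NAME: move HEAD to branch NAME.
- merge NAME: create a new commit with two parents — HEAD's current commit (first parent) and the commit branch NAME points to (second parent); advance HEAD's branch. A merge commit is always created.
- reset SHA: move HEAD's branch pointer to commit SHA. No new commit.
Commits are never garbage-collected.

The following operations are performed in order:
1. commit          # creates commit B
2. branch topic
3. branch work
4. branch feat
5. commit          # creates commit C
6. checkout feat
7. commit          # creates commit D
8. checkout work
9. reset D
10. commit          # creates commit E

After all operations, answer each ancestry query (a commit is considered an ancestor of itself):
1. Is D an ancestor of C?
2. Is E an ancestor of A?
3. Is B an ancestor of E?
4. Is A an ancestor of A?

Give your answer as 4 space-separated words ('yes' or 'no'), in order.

Answer: no no yes yes

Derivation:
After op 1 (commit): HEAD=main@B [main=B]
After op 2 (branch): HEAD=main@B [main=B topic=B]
After op 3 (branch): HEAD=main@B [main=B topic=B work=B]
After op 4 (branch): HEAD=main@B [feat=B main=B topic=B work=B]
After op 5 (commit): HEAD=main@C [feat=B main=C topic=B work=B]
After op 6 (checkout): HEAD=feat@B [feat=B main=C topic=B work=B]
After op 7 (commit): HEAD=feat@D [feat=D main=C topic=B work=B]
After op 8 (checkout): HEAD=work@B [feat=D main=C topic=B work=B]
After op 9 (reset): HEAD=work@D [feat=D main=C topic=B work=D]
After op 10 (commit): HEAD=work@E [feat=D main=C topic=B work=E]
ancestors(C) = {A,B,C}; D in? no
ancestors(A) = {A}; E in? no
ancestors(E) = {A,B,D,E}; B in? yes
ancestors(A) = {A}; A in? yes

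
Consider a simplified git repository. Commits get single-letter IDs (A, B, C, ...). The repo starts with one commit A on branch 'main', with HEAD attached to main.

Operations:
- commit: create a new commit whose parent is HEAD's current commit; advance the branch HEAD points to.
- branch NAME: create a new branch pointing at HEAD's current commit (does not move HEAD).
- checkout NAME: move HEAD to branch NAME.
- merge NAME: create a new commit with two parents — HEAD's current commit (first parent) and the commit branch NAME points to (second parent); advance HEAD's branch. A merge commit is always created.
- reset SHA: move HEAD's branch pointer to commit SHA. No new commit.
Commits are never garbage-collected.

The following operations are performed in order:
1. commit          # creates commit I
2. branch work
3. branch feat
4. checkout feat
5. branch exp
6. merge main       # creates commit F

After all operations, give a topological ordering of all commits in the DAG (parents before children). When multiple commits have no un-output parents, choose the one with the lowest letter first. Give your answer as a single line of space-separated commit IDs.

After op 1 (commit): HEAD=main@I [main=I]
After op 2 (branch): HEAD=main@I [main=I work=I]
After op 3 (branch): HEAD=main@I [feat=I main=I work=I]
After op 4 (checkout): HEAD=feat@I [feat=I main=I work=I]
After op 5 (branch): HEAD=feat@I [exp=I feat=I main=I work=I]
After op 6 (merge): HEAD=feat@F [exp=I feat=F main=I work=I]
commit A: parents=[]
commit F: parents=['I', 'I']
commit I: parents=['A']

Answer: A I F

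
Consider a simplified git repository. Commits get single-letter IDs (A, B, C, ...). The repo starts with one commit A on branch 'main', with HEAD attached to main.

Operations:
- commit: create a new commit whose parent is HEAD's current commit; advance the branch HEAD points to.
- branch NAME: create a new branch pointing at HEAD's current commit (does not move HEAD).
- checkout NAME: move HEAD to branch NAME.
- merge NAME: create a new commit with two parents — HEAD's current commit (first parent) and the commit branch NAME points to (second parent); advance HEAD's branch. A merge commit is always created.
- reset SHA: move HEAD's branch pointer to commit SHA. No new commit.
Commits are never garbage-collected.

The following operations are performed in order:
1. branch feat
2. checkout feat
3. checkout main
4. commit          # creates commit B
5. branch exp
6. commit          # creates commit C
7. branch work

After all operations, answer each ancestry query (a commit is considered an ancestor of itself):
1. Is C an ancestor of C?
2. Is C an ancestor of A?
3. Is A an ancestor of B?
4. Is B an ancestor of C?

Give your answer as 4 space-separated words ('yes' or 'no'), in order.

Answer: yes no yes yes

Derivation:
After op 1 (branch): HEAD=main@A [feat=A main=A]
After op 2 (checkout): HEAD=feat@A [feat=A main=A]
After op 3 (checkout): HEAD=main@A [feat=A main=A]
After op 4 (commit): HEAD=main@B [feat=A main=B]
After op 5 (branch): HEAD=main@B [exp=B feat=A main=B]
After op 6 (commit): HEAD=main@C [exp=B feat=A main=C]
After op 7 (branch): HEAD=main@C [exp=B feat=A main=C work=C]
ancestors(C) = {A,B,C}; C in? yes
ancestors(A) = {A}; C in? no
ancestors(B) = {A,B}; A in? yes
ancestors(C) = {A,B,C}; B in? yes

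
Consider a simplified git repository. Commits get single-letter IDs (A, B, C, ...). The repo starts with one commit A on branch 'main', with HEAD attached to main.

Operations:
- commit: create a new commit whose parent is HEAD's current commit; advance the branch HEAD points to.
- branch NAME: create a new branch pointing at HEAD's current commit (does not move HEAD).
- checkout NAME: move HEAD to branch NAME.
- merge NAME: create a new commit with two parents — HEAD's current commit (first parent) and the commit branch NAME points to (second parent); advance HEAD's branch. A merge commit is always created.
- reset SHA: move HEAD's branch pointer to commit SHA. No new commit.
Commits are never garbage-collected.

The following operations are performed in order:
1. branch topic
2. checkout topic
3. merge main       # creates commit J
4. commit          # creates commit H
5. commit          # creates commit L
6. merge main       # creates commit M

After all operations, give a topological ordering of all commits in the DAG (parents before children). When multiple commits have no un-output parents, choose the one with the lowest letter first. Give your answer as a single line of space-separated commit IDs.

After op 1 (branch): HEAD=main@A [main=A topic=A]
After op 2 (checkout): HEAD=topic@A [main=A topic=A]
After op 3 (merge): HEAD=topic@J [main=A topic=J]
After op 4 (commit): HEAD=topic@H [main=A topic=H]
After op 5 (commit): HEAD=topic@L [main=A topic=L]
After op 6 (merge): HEAD=topic@M [main=A topic=M]
commit A: parents=[]
commit H: parents=['J']
commit J: parents=['A', 'A']
commit L: parents=['H']
commit M: parents=['L', 'A']

Answer: A J H L M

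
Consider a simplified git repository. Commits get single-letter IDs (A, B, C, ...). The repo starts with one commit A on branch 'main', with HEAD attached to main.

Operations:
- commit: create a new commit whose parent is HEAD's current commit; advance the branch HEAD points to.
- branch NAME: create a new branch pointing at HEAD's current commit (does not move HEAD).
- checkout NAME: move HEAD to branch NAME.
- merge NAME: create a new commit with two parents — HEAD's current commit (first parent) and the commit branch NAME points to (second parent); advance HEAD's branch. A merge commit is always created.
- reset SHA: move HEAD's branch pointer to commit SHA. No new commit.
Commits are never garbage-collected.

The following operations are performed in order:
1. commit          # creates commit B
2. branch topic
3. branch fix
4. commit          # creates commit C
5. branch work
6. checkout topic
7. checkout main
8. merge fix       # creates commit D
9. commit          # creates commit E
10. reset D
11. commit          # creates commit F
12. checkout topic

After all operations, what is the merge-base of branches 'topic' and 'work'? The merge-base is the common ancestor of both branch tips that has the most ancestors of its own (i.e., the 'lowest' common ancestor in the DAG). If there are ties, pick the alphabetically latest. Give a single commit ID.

Answer: B

Derivation:
After op 1 (commit): HEAD=main@B [main=B]
After op 2 (branch): HEAD=main@B [main=B topic=B]
After op 3 (branch): HEAD=main@B [fix=B main=B topic=B]
After op 4 (commit): HEAD=main@C [fix=B main=C topic=B]
After op 5 (branch): HEAD=main@C [fix=B main=C topic=B work=C]
After op 6 (checkout): HEAD=topic@B [fix=B main=C topic=B work=C]
After op 7 (checkout): HEAD=main@C [fix=B main=C topic=B work=C]
After op 8 (merge): HEAD=main@D [fix=B main=D topic=B work=C]
After op 9 (commit): HEAD=main@E [fix=B main=E topic=B work=C]
After op 10 (reset): HEAD=main@D [fix=B main=D topic=B work=C]
After op 11 (commit): HEAD=main@F [fix=B main=F topic=B work=C]
After op 12 (checkout): HEAD=topic@B [fix=B main=F topic=B work=C]
ancestors(topic=B): ['A', 'B']
ancestors(work=C): ['A', 'B', 'C']
common: ['A', 'B']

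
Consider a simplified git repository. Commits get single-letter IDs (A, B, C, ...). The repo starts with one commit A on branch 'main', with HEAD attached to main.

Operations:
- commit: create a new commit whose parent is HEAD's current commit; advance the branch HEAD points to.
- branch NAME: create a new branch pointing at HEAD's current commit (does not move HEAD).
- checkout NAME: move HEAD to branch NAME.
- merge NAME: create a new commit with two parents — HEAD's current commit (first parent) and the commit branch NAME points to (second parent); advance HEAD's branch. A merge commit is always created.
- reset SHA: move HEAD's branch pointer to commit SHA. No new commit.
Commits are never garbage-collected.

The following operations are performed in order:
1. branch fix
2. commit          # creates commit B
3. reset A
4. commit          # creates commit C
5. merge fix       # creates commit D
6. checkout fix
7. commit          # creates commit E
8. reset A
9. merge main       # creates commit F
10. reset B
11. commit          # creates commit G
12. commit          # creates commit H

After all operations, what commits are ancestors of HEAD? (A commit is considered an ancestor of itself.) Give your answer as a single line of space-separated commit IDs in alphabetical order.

After op 1 (branch): HEAD=main@A [fix=A main=A]
After op 2 (commit): HEAD=main@B [fix=A main=B]
After op 3 (reset): HEAD=main@A [fix=A main=A]
After op 4 (commit): HEAD=main@C [fix=A main=C]
After op 5 (merge): HEAD=main@D [fix=A main=D]
After op 6 (checkout): HEAD=fix@A [fix=A main=D]
After op 7 (commit): HEAD=fix@E [fix=E main=D]
After op 8 (reset): HEAD=fix@A [fix=A main=D]
After op 9 (merge): HEAD=fix@F [fix=F main=D]
After op 10 (reset): HEAD=fix@B [fix=B main=D]
After op 11 (commit): HEAD=fix@G [fix=G main=D]
After op 12 (commit): HEAD=fix@H [fix=H main=D]

Answer: A B G H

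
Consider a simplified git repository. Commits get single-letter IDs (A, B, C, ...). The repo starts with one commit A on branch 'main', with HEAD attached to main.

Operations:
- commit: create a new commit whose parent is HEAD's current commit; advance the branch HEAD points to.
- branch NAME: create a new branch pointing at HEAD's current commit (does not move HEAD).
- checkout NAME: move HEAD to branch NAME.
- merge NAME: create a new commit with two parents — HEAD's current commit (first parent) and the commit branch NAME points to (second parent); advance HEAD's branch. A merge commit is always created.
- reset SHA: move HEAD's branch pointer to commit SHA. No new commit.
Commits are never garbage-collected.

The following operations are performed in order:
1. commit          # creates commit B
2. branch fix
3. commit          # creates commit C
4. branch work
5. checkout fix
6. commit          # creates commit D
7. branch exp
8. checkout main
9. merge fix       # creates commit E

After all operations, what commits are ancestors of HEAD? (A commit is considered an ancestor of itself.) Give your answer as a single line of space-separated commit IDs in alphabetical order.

Answer: A B C D E

Derivation:
After op 1 (commit): HEAD=main@B [main=B]
After op 2 (branch): HEAD=main@B [fix=B main=B]
After op 3 (commit): HEAD=main@C [fix=B main=C]
After op 4 (branch): HEAD=main@C [fix=B main=C work=C]
After op 5 (checkout): HEAD=fix@B [fix=B main=C work=C]
After op 6 (commit): HEAD=fix@D [fix=D main=C work=C]
After op 7 (branch): HEAD=fix@D [exp=D fix=D main=C work=C]
After op 8 (checkout): HEAD=main@C [exp=D fix=D main=C work=C]
After op 9 (merge): HEAD=main@E [exp=D fix=D main=E work=C]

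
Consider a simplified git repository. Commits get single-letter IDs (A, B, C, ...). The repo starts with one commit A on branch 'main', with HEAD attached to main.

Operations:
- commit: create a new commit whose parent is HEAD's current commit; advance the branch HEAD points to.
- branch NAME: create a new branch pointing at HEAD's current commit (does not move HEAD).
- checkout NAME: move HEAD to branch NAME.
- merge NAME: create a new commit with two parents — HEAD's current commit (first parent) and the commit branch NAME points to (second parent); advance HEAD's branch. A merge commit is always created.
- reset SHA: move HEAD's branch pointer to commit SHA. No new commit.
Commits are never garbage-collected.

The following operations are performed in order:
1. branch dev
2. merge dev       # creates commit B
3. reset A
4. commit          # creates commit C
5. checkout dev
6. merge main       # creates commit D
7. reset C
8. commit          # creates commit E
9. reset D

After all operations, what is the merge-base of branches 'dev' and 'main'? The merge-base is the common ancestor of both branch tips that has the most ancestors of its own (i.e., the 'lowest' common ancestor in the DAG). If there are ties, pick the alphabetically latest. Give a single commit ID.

After op 1 (branch): HEAD=main@A [dev=A main=A]
After op 2 (merge): HEAD=main@B [dev=A main=B]
After op 3 (reset): HEAD=main@A [dev=A main=A]
After op 4 (commit): HEAD=main@C [dev=A main=C]
After op 5 (checkout): HEAD=dev@A [dev=A main=C]
After op 6 (merge): HEAD=dev@D [dev=D main=C]
After op 7 (reset): HEAD=dev@C [dev=C main=C]
After op 8 (commit): HEAD=dev@E [dev=E main=C]
After op 9 (reset): HEAD=dev@D [dev=D main=C]
ancestors(dev=D): ['A', 'C', 'D']
ancestors(main=C): ['A', 'C']
common: ['A', 'C']

Answer: C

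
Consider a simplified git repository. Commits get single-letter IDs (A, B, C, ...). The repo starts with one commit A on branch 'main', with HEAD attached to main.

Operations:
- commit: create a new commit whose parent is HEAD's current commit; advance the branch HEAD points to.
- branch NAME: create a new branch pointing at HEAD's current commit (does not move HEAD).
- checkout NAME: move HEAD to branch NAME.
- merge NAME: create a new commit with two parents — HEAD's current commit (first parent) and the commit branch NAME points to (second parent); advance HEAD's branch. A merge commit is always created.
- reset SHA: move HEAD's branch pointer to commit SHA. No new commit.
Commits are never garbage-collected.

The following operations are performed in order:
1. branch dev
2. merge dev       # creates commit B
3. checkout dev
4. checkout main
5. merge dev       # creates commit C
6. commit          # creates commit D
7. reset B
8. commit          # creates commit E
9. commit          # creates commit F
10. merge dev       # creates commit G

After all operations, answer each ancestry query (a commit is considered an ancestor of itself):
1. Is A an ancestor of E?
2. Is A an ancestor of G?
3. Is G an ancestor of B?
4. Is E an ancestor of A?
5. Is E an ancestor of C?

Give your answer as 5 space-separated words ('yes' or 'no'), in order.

Answer: yes yes no no no

Derivation:
After op 1 (branch): HEAD=main@A [dev=A main=A]
After op 2 (merge): HEAD=main@B [dev=A main=B]
After op 3 (checkout): HEAD=dev@A [dev=A main=B]
After op 4 (checkout): HEAD=main@B [dev=A main=B]
After op 5 (merge): HEAD=main@C [dev=A main=C]
After op 6 (commit): HEAD=main@D [dev=A main=D]
After op 7 (reset): HEAD=main@B [dev=A main=B]
After op 8 (commit): HEAD=main@E [dev=A main=E]
After op 9 (commit): HEAD=main@F [dev=A main=F]
After op 10 (merge): HEAD=main@G [dev=A main=G]
ancestors(E) = {A,B,E}; A in? yes
ancestors(G) = {A,B,E,F,G}; A in? yes
ancestors(B) = {A,B}; G in? no
ancestors(A) = {A}; E in? no
ancestors(C) = {A,B,C}; E in? no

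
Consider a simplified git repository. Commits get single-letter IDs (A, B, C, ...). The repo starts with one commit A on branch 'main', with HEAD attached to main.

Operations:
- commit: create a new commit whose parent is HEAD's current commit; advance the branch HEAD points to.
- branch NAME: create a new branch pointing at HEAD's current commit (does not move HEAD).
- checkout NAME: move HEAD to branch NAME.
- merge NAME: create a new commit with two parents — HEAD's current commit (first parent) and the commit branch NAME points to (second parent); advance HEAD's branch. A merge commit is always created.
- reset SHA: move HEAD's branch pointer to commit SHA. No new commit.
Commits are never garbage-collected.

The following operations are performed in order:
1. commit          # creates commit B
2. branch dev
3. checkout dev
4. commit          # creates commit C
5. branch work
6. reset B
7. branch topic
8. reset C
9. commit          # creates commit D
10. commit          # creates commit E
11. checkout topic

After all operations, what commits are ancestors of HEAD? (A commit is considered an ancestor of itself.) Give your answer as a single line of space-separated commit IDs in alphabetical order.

After op 1 (commit): HEAD=main@B [main=B]
After op 2 (branch): HEAD=main@B [dev=B main=B]
After op 3 (checkout): HEAD=dev@B [dev=B main=B]
After op 4 (commit): HEAD=dev@C [dev=C main=B]
After op 5 (branch): HEAD=dev@C [dev=C main=B work=C]
After op 6 (reset): HEAD=dev@B [dev=B main=B work=C]
After op 7 (branch): HEAD=dev@B [dev=B main=B topic=B work=C]
After op 8 (reset): HEAD=dev@C [dev=C main=B topic=B work=C]
After op 9 (commit): HEAD=dev@D [dev=D main=B topic=B work=C]
After op 10 (commit): HEAD=dev@E [dev=E main=B topic=B work=C]
After op 11 (checkout): HEAD=topic@B [dev=E main=B topic=B work=C]

Answer: A B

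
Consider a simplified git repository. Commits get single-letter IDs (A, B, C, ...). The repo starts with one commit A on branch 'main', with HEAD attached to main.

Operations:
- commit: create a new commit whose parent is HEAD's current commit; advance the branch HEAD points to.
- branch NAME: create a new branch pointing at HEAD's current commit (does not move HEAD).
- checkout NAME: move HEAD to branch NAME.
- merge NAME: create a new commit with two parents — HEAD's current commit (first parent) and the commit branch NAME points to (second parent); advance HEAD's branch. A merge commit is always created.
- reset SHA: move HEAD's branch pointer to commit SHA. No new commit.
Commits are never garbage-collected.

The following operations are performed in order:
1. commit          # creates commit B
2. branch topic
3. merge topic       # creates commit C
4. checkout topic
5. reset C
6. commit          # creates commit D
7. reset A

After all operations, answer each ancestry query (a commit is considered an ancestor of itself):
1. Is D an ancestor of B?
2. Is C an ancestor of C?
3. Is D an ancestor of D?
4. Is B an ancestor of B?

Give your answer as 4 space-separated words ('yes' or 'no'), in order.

After op 1 (commit): HEAD=main@B [main=B]
After op 2 (branch): HEAD=main@B [main=B topic=B]
After op 3 (merge): HEAD=main@C [main=C topic=B]
After op 4 (checkout): HEAD=topic@B [main=C topic=B]
After op 5 (reset): HEAD=topic@C [main=C topic=C]
After op 6 (commit): HEAD=topic@D [main=C topic=D]
After op 7 (reset): HEAD=topic@A [main=C topic=A]
ancestors(B) = {A,B}; D in? no
ancestors(C) = {A,B,C}; C in? yes
ancestors(D) = {A,B,C,D}; D in? yes
ancestors(B) = {A,B}; B in? yes

Answer: no yes yes yes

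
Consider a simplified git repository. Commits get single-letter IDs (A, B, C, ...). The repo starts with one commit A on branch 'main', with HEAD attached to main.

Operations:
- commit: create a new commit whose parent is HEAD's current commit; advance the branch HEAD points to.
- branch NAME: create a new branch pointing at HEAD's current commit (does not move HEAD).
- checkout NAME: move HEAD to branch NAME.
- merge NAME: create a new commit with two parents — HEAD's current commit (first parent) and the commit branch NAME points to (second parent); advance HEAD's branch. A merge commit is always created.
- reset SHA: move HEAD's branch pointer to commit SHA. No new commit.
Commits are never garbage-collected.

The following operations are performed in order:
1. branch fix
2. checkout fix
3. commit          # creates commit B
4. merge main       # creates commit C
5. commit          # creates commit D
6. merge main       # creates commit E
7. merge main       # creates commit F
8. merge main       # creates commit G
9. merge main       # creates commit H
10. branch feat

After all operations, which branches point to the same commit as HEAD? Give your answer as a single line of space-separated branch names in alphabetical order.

Answer: feat fix

Derivation:
After op 1 (branch): HEAD=main@A [fix=A main=A]
After op 2 (checkout): HEAD=fix@A [fix=A main=A]
After op 3 (commit): HEAD=fix@B [fix=B main=A]
After op 4 (merge): HEAD=fix@C [fix=C main=A]
After op 5 (commit): HEAD=fix@D [fix=D main=A]
After op 6 (merge): HEAD=fix@E [fix=E main=A]
After op 7 (merge): HEAD=fix@F [fix=F main=A]
After op 8 (merge): HEAD=fix@G [fix=G main=A]
After op 9 (merge): HEAD=fix@H [fix=H main=A]
After op 10 (branch): HEAD=fix@H [feat=H fix=H main=A]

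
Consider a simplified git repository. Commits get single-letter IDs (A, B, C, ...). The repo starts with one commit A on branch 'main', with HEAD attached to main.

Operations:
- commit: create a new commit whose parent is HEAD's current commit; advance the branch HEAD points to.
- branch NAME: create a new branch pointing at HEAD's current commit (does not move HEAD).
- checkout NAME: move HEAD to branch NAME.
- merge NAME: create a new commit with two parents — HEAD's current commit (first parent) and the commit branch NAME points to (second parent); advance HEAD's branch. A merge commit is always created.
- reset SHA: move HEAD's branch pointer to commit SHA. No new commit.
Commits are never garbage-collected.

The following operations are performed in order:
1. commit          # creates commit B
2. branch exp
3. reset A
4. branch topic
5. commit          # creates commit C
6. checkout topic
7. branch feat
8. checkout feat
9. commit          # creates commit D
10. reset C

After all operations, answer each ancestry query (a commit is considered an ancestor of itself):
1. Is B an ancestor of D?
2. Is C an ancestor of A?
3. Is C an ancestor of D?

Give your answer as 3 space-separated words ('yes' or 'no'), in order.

Answer: no no no

Derivation:
After op 1 (commit): HEAD=main@B [main=B]
After op 2 (branch): HEAD=main@B [exp=B main=B]
After op 3 (reset): HEAD=main@A [exp=B main=A]
After op 4 (branch): HEAD=main@A [exp=B main=A topic=A]
After op 5 (commit): HEAD=main@C [exp=B main=C topic=A]
After op 6 (checkout): HEAD=topic@A [exp=B main=C topic=A]
After op 7 (branch): HEAD=topic@A [exp=B feat=A main=C topic=A]
After op 8 (checkout): HEAD=feat@A [exp=B feat=A main=C topic=A]
After op 9 (commit): HEAD=feat@D [exp=B feat=D main=C topic=A]
After op 10 (reset): HEAD=feat@C [exp=B feat=C main=C topic=A]
ancestors(D) = {A,D}; B in? no
ancestors(A) = {A}; C in? no
ancestors(D) = {A,D}; C in? no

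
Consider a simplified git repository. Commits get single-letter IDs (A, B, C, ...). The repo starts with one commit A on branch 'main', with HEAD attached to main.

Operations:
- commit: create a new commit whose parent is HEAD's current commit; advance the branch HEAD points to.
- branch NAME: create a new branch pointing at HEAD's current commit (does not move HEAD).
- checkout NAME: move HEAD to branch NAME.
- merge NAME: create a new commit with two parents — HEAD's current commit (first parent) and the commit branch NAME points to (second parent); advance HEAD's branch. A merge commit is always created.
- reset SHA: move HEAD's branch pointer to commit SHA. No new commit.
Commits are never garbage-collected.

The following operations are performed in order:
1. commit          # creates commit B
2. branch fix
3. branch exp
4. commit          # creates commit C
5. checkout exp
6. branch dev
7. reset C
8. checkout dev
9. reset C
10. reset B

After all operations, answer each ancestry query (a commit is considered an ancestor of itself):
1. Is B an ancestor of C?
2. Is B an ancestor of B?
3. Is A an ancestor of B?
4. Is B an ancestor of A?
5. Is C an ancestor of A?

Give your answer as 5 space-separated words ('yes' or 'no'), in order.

After op 1 (commit): HEAD=main@B [main=B]
After op 2 (branch): HEAD=main@B [fix=B main=B]
After op 3 (branch): HEAD=main@B [exp=B fix=B main=B]
After op 4 (commit): HEAD=main@C [exp=B fix=B main=C]
After op 5 (checkout): HEAD=exp@B [exp=B fix=B main=C]
After op 6 (branch): HEAD=exp@B [dev=B exp=B fix=B main=C]
After op 7 (reset): HEAD=exp@C [dev=B exp=C fix=B main=C]
After op 8 (checkout): HEAD=dev@B [dev=B exp=C fix=B main=C]
After op 9 (reset): HEAD=dev@C [dev=C exp=C fix=B main=C]
After op 10 (reset): HEAD=dev@B [dev=B exp=C fix=B main=C]
ancestors(C) = {A,B,C}; B in? yes
ancestors(B) = {A,B}; B in? yes
ancestors(B) = {A,B}; A in? yes
ancestors(A) = {A}; B in? no
ancestors(A) = {A}; C in? no

Answer: yes yes yes no no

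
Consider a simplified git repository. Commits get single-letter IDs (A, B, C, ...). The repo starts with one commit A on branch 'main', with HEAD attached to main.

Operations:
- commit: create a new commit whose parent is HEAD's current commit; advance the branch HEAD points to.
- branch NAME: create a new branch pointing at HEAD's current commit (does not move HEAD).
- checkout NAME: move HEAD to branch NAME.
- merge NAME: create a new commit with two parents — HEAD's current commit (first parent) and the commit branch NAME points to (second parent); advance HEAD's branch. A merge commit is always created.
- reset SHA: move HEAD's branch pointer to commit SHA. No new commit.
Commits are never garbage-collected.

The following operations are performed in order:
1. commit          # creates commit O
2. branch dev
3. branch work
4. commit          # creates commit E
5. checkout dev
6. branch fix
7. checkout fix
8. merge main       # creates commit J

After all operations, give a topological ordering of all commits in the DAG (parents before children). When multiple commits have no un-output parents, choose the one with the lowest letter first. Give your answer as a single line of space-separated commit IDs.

Answer: A O E J

Derivation:
After op 1 (commit): HEAD=main@O [main=O]
After op 2 (branch): HEAD=main@O [dev=O main=O]
After op 3 (branch): HEAD=main@O [dev=O main=O work=O]
After op 4 (commit): HEAD=main@E [dev=O main=E work=O]
After op 5 (checkout): HEAD=dev@O [dev=O main=E work=O]
After op 6 (branch): HEAD=dev@O [dev=O fix=O main=E work=O]
After op 7 (checkout): HEAD=fix@O [dev=O fix=O main=E work=O]
After op 8 (merge): HEAD=fix@J [dev=O fix=J main=E work=O]
commit A: parents=[]
commit E: parents=['O']
commit J: parents=['O', 'E']
commit O: parents=['A']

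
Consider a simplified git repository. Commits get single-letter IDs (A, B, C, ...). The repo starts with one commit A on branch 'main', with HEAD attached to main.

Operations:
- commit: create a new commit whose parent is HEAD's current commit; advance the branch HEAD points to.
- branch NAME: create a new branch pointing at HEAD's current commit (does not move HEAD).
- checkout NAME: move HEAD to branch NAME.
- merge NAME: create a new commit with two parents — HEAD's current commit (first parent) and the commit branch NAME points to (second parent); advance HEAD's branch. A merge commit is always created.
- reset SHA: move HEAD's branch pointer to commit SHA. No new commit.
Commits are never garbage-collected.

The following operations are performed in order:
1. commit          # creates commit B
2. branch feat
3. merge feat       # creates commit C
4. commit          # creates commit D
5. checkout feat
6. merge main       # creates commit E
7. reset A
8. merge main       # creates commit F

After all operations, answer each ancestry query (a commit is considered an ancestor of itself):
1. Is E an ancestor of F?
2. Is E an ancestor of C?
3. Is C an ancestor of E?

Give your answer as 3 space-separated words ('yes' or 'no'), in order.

After op 1 (commit): HEAD=main@B [main=B]
After op 2 (branch): HEAD=main@B [feat=B main=B]
After op 3 (merge): HEAD=main@C [feat=B main=C]
After op 4 (commit): HEAD=main@D [feat=B main=D]
After op 5 (checkout): HEAD=feat@B [feat=B main=D]
After op 6 (merge): HEAD=feat@E [feat=E main=D]
After op 7 (reset): HEAD=feat@A [feat=A main=D]
After op 8 (merge): HEAD=feat@F [feat=F main=D]
ancestors(F) = {A,B,C,D,F}; E in? no
ancestors(C) = {A,B,C}; E in? no
ancestors(E) = {A,B,C,D,E}; C in? yes

Answer: no no yes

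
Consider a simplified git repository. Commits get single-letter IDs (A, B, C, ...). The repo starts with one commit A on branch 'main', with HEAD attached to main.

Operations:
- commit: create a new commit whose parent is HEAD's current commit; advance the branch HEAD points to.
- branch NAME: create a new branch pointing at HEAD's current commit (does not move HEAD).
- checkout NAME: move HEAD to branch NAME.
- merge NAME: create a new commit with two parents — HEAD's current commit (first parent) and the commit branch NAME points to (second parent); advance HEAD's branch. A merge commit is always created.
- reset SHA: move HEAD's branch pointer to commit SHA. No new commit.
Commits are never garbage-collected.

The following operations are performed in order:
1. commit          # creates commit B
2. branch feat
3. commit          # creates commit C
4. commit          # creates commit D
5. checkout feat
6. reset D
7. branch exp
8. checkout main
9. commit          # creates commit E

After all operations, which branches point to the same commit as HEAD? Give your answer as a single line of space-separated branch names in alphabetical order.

Answer: main

Derivation:
After op 1 (commit): HEAD=main@B [main=B]
After op 2 (branch): HEAD=main@B [feat=B main=B]
After op 3 (commit): HEAD=main@C [feat=B main=C]
After op 4 (commit): HEAD=main@D [feat=B main=D]
After op 5 (checkout): HEAD=feat@B [feat=B main=D]
After op 6 (reset): HEAD=feat@D [feat=D main=D]
After op 7 (branch): HEAD=feat@D [exp=D feat=D main=D]
After op 8 (checkout): HEAD=main@D [exp=D feat=D main=D]
After op 9 (commit): HEAD=main@E [exp=D feat=D main=E]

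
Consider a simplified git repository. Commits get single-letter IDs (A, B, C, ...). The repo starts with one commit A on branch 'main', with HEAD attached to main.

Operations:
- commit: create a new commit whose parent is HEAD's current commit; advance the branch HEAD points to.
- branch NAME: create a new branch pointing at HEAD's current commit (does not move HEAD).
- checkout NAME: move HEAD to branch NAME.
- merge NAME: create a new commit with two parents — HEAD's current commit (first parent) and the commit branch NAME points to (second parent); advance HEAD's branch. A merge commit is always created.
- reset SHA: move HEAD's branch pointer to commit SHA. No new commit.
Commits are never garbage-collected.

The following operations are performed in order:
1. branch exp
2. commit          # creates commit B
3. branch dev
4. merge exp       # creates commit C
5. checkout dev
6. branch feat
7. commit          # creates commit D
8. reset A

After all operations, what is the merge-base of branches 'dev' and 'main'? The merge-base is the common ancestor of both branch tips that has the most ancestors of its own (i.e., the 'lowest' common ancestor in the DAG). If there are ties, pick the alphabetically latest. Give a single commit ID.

After op 1 (branch): HEAD=main@A [exp=A main=A]
After op 2 (commit): HEAD=main@B [exp=A main=B]
After op 3 (branch): HEAD=main@B [dev=B exp=A main=B]
After op 4 (merge): HEAD=main@C [dev=B exp=A main=C]
After op 5 (checkout): HEAD=dev@B [dev=B exp=A main=C]
After op 6 (branch): HEAD=dev@B [dev=B exp=A feat=B main=C]
After op 7 (commit): HEAD=dev@D [dev=D exp=A feat=B main=C]
After op 8 (reset): HEAD=dev@A [dev=A exp=A feat=B main=C]
ancestors(dev=A): ['A']
ancestors(main=C): ['A', 'B', 'C']
common: ['A']

Answer: A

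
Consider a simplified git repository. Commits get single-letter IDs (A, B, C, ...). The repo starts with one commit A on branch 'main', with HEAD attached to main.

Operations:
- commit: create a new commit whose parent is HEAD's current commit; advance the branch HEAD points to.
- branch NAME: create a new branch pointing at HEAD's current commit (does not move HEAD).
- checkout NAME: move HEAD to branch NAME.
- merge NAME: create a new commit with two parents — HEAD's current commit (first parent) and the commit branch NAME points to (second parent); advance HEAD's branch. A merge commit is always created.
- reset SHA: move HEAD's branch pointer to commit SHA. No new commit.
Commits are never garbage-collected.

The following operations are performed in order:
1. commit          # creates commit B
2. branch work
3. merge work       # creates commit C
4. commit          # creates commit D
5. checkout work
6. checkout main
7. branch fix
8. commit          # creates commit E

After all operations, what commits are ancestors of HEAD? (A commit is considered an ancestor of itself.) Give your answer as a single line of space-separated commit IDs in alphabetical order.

After op 1 (commit): HEAD=main@B [main=B]
After op 2 (branch): HEAD=main@B [main=B work=B]
After op 3 (merge): HEAD=main@C [main=C work=B]
After op 4 (commit): HEAD=main@D [main=D work=B]
After op 5 (checkout): HEAD=work@B [main=D work=B]
After op 6 (checkout): HEAD=main@D [main=D work=B]
After op 7 (branch): HEAD=main@D [fix=D main=D work=B]
After op 8 (commit): HEAD=main@E [fix=D main=E work=B]

Answer: A B C D E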